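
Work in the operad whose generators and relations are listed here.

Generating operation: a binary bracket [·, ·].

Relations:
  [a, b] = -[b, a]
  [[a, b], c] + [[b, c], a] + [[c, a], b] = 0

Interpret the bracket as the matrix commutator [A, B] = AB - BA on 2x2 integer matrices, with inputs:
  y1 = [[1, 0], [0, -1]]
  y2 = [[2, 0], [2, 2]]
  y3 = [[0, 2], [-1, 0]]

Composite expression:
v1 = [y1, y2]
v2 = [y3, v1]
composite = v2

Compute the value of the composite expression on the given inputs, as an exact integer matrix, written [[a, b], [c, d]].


[[-8, 0], [0, 8]]


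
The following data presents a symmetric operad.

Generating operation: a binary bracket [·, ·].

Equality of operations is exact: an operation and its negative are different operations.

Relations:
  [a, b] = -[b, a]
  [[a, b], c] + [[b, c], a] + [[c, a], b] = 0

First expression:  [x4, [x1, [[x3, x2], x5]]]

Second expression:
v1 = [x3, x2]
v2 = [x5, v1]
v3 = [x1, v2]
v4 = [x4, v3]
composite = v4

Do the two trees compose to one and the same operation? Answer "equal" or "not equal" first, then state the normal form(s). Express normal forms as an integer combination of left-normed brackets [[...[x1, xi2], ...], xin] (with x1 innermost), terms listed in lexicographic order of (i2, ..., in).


not equal; the first gives [[[[x1, x2], x3], x5], x4] - [[[[x1, x3], x2], x5], x4] - [[[[x1, x5], x2], x3], x4] + [[[[x1, x5], x3], x2], x4] and the second -[[[[x1, x2], x3], x5], x4] + [[[[x1, x3], x2], x5], x4] + [[[[x1, x5], x2], x3], x4] - [[[[x1, x5], x3], x2], x4]

The first expression reduces to [[[[x1, x2], x3], x5], x4] - [[[[x1, x3], x2], x5], x4] - [[[[x1, x5], x2], x3], x4] + [[[[x1, x5], x3], x2], x4]
The second expression reduces to -[[[[x1, x2], x3], x5], x4] + [[[[x1, x3], x2], x5], x4] + [[[[x1, x5], x2], x3], x4] - [[[[x1, x5], x3], x2], x4]
Distinct normal forms: not equal.


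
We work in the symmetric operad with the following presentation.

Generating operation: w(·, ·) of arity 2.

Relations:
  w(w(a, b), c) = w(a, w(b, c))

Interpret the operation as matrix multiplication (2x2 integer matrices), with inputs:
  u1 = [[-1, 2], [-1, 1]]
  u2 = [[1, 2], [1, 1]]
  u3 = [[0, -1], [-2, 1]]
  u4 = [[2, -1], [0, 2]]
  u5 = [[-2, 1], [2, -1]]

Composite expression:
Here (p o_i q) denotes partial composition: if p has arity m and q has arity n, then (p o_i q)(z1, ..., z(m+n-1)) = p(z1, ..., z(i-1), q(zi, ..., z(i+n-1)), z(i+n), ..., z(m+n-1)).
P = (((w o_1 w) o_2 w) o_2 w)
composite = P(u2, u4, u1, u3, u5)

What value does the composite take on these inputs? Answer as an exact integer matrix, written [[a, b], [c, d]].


w(u4, u1) = [[-1, 3], [-2, 2]]
w(w(u4, u1), u3) = [[-6, 4], [-4, 4]]
w(u2, w(w(u4, u1), u3)) = [[-14, 12], [-10, 8]]
w(w(u2, w(w(u4, u1), u3)), u5) = [[52, -26], [36, -18]]

[[52, -26], [36, -18]]


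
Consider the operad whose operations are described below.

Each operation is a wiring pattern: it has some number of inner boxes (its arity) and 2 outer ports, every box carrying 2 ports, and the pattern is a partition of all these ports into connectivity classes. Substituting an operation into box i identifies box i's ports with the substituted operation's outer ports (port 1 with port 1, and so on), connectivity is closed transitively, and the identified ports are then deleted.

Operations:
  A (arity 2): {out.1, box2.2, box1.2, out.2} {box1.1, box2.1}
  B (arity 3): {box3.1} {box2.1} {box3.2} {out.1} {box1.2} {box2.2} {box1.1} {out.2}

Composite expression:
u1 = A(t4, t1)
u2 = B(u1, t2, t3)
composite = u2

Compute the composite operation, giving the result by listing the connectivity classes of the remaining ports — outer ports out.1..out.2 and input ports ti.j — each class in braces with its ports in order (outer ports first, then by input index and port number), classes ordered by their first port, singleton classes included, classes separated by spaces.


{out.1} {out.2} {t1.1, t4.1} {t1.2, t4.2} {t2.1} {t2.2} {t3.1} {t3.2}

Connectivity passes through glued B-boundaries; trace each wire chain.
stage A: inputs (t4, t1), connectivity {out.1, out.2, t1.2, t4.2} {t1.1, t4.1}, out.j its boundary
stage B: inputs (t4, t1, t2, t3), connectivity {out.1} {out.2} {t1.1, t4.1} {t1.2, t4.2} {t2.1} {t2.2} {t3.1} {t3.2}, out.j its boundary


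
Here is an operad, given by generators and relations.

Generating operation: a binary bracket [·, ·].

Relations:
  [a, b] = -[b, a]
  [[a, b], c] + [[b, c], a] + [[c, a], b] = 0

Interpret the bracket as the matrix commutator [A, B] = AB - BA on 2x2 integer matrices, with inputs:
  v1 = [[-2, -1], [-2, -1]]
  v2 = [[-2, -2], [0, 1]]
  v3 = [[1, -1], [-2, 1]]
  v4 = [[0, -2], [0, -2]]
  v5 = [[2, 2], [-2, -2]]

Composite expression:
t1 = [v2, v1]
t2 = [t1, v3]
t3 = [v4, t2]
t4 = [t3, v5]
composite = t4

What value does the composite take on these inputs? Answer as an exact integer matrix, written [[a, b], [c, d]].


[[160, 64], [-256, -160]]

[v2, v1] = [[4, 1], [-6, -4]]
[[v2, v1], v3] = [[-8, -8], [16, 8]]
[v4, [[v2, v1], v3]] = [[-32, -48], [-32, 32]]
[[v4, [[v2, v1], v3]], v5] = [[160, 64], [-256, -160]]


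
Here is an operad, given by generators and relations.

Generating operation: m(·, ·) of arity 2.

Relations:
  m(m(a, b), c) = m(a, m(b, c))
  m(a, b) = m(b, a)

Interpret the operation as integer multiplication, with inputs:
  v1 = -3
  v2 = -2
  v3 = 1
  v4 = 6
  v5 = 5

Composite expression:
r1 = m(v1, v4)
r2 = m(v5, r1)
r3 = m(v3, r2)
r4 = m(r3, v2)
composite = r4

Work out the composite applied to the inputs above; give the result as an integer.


m(v1, v4) = -18
m(v5, m(v1, v4)) = -90
m(v3, m(v5, m(v1, v4))) = -90
m(m(v3, m(v5, m(v1, v4))), v2) = 180

180


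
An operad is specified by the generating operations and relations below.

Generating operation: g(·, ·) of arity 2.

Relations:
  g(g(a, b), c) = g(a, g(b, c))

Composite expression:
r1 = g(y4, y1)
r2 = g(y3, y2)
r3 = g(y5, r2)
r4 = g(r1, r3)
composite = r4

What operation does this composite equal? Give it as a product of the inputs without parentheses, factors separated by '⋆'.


Associativity of g dissolves the nesting; only the y-input order survives.
g(y4, y1) flattens to y4 ⋆ y1
g(y3, y2) flattens to y3 ⋆ y2
g(y5, g(y3, y2)) flattens to y5 ⋆ y3 ⋆ y2
g(g(y4, y1), g(y5, g(y3, y2))) flattens to y4 ⋆ y1 ⋆ y5 ⋆ y3 ⋆ y2

y4 ⋆ y1 ⋆ y5 ⋆ y3 ⋆ y2


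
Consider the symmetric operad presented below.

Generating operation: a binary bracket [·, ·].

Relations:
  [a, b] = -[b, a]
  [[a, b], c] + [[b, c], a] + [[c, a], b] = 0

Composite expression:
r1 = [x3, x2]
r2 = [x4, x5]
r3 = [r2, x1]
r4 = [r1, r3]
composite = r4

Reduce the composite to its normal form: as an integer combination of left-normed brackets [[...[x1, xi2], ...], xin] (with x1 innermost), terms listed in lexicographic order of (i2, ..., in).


-[[[[x1, x4], x5], x2], x3] + [[[[x1, x4], x5], x3], x2] + [[[[x1, x5], x4], x2], x3] - [[[[x1, x5], x4], x3], x2]

A multilinear Lie element is pinned by x1-initial words (x1 innermost).
Composite bracket: [[x3, x2], [[x4, x5], x1]]
The bracket unfolds into 16 signed words via [a, b] = ab - ba (2^4 = 16).
Only words starting with x1 matter:
  from x1x4x5x2x3, sign -1: term -[[[[x1, x4], x5], x2], x3]
  from x1x4x5x3x2, sign +1: term +[[[[x1, x4], x5], x3], x2]
  from x1x5x4x2x3, sign +1: term +[[[[x1, x5], x4], x2], x3]
  from x1x5x4x3x2, sign -1: term -[[[[x1, x5], x4], x3], x2]


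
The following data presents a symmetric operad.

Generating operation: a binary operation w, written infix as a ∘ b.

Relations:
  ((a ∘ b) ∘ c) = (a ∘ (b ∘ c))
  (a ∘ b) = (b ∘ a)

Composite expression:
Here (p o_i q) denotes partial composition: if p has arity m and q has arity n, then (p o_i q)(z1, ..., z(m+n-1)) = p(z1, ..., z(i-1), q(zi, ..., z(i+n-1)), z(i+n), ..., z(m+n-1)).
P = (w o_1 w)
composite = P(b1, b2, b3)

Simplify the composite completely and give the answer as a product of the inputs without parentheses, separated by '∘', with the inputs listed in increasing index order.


b1 ∘ b2 ∘ b3

Both nesting and order wash out for w; what remains is which b's occur.
(b1 ∘ b2) reduces to b1 ∘ b2
((b1 ∘ b2) ∘ b3) reduces to b1 ∘ b2 ∘ b3
reordering the factors by index: b1 ∘ b2 ∘ b3


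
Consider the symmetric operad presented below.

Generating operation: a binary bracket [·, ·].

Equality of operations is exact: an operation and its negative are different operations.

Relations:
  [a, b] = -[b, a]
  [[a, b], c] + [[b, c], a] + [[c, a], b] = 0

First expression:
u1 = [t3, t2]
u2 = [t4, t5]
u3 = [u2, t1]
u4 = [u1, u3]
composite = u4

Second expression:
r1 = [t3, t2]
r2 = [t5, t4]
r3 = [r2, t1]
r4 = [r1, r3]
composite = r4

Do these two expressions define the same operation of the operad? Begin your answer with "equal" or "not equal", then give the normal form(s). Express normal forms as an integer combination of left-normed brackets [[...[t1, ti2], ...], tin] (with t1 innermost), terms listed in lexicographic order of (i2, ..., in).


The first expression reduces to -[[[[t1, t4], t5], t2], t3] + [[[[t1, t4], t5], t3], t2] + [[[[t1, t5], t4], t2], t3] - [[[[t1, t5], t4], t3], t2]
The second expression reduces to [[[[t1, t4], t5], t2], t3] - [[[[t1, t4], t5], t3], t2] - [[[[t1, t5], t4], t2], t3] + [[[[t1, t5], t4], t3], t2]
No match — not equal.

not equal; the first gives -[[[[t1, t4], t5], t2], t3] + [[[[t1, t4], t5], t3], t2] + [[[[t1, t5], t4], t2], t3] - [[[[t1, t5], t4], t3], t2] and the second [[[[t1, t4], t5], t2], t3] - [[[[t1, t4], t5], t3], t2] - [[[[t1, t5], t4], t2], t3] + [[[[t1, t5], t4], t3], t2]


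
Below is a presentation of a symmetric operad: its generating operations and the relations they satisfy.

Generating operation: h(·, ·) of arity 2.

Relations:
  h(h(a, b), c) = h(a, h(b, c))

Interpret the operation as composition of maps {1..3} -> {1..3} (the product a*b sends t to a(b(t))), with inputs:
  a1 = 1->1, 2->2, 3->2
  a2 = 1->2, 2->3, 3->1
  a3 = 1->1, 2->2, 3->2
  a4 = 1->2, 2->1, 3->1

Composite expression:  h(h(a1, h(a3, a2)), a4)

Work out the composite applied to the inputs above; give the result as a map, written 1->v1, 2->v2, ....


h(a3, a2) = 1->2, 2->2, 3->1
h(a1, h(a3, a2)) = 1->2, 2->2, 3->1
h(h(a1, h(a3, a2)), a4) = 1->2, 2->2, 3->2

1->2, 2->2, 3->2


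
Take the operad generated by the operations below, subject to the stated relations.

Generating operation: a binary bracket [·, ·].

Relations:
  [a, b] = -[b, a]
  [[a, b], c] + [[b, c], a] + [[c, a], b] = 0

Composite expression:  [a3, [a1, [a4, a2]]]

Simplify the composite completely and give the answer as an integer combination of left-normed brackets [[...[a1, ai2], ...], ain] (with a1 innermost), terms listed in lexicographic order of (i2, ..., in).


[[[a1, a2], a4], a3] - [[[a1, a4], a2], a3]

A multilinear Lie element is pinned by a1-initial words (a1 innermost).
Composite bracket: [a3, [a1, [a4, a2]]]
The bracket unfolds into 8 signed words via [a, b] = ab - ba (2^3 = 8).
The a1-initial words carry the normal form:
  the word a1a2a4a3 carries sign +1 and contributes +[[[a1, a2], a4], a3]
  the word a1a4a2a3 carries sign -1 and contributes -[[[a1, a4], a2], a3]


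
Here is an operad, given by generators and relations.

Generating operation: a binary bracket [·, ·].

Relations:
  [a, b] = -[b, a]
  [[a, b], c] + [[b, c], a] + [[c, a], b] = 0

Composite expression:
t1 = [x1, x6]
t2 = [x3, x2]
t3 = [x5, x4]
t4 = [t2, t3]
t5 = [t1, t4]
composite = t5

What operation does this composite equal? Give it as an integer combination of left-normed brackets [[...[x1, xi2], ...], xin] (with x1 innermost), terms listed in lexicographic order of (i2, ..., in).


[[[[[x1, x6], x2], x3], x4], x5] - [[[[[x1, x6], x2], x3], x5], x4] - [[[[[x1, x6], x3], x2], x4], x5] + [[[[[x1, x6], x3], x2], x5], x4] - [[[[[x1, x6], x4], x5], x2], x3] + [[[[[x1, x6], x4], x5], x3], x2] + [[[[[x1, x6], x5], x4], x2], x3] - [[[[[x1, x6], x5], x4], x3], x2]

Left-normed coefficients sit on the x1-initial expansion words.
Composite bracket: [[x1, x6], [[x3, x2], [x5, x4]]]
Full expansion: 32 signed words from ab - ba (2^5 = 32).
The x1-initial words carry the normal form:
  word x1x6x2x3x4x5 has sign +1, contributing +[[[[[x1, x6], x2], x3], x4], x5]
  word x1x6x2x3x5x4 has sign -1, contributing -[[[[[x1, x6], x2], x3], x5], x4]
  word x1x6x3x2x4x5 has sign -1, contributing -[[[[[x1, x6], x3], x2], x4], x5]
  word x1x6x3x2x5x4 has sign +1, contributing +[[[[[x1, x6], x3], x2], x5], x4]
  word x1x6x4x5x2x3 has sign -1, contributing -[[[[[x1, x6], x4], x5], x2], x3]
  word x1x6x4x5x3x2 has sign +1, contributing +[[[[[x1, x6], x4], x5], x3], x2]
  word x1x6x5x4x2x3 has sign +1, contributing +[[[[[x1, x6], x5], x4], x2], x3]
  word x1x6x5x4x3x2 has sign -1, contributing -[[[[[x1, x6], x5], x4], x3], x2]


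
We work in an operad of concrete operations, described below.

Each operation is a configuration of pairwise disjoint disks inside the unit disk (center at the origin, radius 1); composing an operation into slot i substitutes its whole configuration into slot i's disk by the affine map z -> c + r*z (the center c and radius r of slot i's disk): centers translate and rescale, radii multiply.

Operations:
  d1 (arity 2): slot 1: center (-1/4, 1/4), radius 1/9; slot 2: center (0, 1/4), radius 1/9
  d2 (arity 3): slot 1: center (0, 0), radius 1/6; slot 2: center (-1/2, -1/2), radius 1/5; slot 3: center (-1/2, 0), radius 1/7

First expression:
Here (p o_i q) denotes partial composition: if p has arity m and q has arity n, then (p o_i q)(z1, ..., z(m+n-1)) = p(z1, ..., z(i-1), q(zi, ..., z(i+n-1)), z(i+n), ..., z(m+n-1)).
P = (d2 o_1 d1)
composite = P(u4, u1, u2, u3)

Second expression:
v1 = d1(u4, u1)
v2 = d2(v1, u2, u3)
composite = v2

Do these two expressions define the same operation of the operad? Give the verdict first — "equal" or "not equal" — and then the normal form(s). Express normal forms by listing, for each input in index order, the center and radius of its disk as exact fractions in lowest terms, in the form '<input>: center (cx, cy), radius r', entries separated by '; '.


equal — both sides give u1: center (0, 1/24), radius 1/54; u2: center (-1/2, -1/2), radius 1/5; u3: center (-1/2, 0), radius 1/7; u4: center (-1/24, 1/24), radius 1/54


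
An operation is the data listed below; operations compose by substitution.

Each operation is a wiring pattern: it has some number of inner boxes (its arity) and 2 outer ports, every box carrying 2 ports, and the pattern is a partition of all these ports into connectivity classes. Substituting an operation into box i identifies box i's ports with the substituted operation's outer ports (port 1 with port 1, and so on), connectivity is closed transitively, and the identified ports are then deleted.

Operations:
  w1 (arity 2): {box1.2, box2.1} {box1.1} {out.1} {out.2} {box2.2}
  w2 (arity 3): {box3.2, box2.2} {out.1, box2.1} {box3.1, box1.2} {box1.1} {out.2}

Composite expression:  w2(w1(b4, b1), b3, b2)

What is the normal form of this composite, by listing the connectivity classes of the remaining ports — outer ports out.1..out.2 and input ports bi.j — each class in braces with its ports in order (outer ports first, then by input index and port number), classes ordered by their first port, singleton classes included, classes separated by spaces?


{out.1, b3.1} {out.2} {b1.1, b4.2} {b1.2} {b2.1} {b2.2, b3.2} {b4.1}

Connectivity passes through glued w2-boundaries; trace each wire chain.
stage w1: inputs (b4, b1), connectivity {out.1} {out.2} {b1.1, b4.2} {b1.2} {b4.1}, out.j its boundary
stage w2: inputs (b4, b1, b3, b2), connectivity {out.1, b3.1} {out.2} {b1.1, b4.2} {b1.2} {b2.1} {b2.2, b3.2} {b4.1}, out.j its boundary


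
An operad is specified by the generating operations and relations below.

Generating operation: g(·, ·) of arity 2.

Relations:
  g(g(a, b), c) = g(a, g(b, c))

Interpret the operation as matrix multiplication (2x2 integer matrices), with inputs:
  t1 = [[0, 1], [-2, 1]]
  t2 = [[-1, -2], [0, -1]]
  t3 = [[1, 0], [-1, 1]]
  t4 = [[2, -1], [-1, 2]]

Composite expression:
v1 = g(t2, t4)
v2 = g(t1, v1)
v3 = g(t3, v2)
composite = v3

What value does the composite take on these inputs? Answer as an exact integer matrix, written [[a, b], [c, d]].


[[1, -2], [0, 6]]

g(t2, t4) = [[0, -3], [1, -2]]
g(t1, g(t2, t4)) = [[1, -2], [1, 4]]
g(t3, g(t1, g(t2, t4))) = [[1, -2], [0, 6]]


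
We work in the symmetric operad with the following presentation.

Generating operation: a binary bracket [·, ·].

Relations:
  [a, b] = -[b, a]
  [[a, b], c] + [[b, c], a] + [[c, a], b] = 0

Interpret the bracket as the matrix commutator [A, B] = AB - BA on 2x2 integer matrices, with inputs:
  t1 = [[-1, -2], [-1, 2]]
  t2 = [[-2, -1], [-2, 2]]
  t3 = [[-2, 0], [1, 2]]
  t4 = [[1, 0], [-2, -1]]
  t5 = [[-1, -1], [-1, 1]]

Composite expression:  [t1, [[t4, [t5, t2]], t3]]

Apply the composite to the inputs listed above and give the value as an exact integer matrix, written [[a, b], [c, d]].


[[-64, 32], [80, 64]]

[t5, t2] = [[1, -2], [0, -1]]
[t4, [t5, t2]] = [[-4, -4], [-4, 4]]
[[t4, [t5, t2]], t3] = [[-4, -16], [24, 4]]
[t1, [[t4, [t5, t2]], t3]] = [[-64, 32], [80, 64]]


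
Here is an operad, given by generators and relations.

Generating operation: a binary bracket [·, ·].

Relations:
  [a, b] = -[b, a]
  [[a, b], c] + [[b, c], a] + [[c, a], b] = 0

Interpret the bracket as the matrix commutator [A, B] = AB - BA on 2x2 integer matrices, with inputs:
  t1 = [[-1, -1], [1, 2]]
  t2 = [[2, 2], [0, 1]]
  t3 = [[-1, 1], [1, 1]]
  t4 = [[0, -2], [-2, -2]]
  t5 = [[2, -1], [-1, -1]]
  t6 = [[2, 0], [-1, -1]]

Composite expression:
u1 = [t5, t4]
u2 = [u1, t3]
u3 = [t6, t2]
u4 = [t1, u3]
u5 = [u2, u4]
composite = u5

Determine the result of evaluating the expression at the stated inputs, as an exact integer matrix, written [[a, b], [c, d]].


[t5, t4] = [[0, -4], [4, 0]]
[[t5, t4], t3] = [[-8, -8], [-8, 8]]
[t6, t2] = [[2, 6], [-1, -2]]
[t1, [t6, t2]] = [[-5, -14], [1, 5]]
[[[t5, t4], t3], [t1, [t6, t2]]] = [[-120, 144], [96, 120]]

[[-120, 144], [96, 120]]


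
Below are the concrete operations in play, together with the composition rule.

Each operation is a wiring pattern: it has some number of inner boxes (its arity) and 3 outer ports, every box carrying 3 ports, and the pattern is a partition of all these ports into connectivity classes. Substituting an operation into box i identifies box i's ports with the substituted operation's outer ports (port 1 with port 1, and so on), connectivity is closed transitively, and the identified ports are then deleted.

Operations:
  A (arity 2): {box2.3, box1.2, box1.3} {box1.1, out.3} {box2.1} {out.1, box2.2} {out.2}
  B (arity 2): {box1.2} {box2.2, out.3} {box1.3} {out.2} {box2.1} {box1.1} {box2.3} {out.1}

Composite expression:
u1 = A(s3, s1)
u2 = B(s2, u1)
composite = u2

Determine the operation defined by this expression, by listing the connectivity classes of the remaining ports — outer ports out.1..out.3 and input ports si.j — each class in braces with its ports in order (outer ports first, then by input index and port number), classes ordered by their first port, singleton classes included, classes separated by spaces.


{out.1} {out.2} {out.3} {s1.1} {s1.2} {s1.3, s3.2, s3.3} {s2.1} {s2.2} {s2.3} {s3.1}

Reachability decides: close wires over B-identified ports.
A over (s3, s1) gives {out.1, s1.2} {out.2} {out.3, s3.1} {s1.1} {s1.3, s3.2, s3.3}, out.j being that stage's outer ports
B over (s2, s3, s1) gives {out.1} {out.2} {out.3} {s1.1} {s1.2} {s1.3, s3.2, s3.3} {s2.1} {s2.2} {s2.3} {s3.1}, out.j being that stage's outer ports


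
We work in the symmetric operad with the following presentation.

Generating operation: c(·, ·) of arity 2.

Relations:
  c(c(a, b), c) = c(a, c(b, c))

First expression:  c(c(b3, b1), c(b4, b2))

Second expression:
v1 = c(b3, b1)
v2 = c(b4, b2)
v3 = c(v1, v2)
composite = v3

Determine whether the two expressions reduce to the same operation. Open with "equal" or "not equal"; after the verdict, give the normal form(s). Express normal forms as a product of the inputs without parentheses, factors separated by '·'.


Reducing the first expression gives b3 · b1 · b4 · b2
Reducing the second expression gives b3 · b1 · b4 · b2
Both agree, so they are equal.

equal: each reduces to b3 · b1 · b4 · b2


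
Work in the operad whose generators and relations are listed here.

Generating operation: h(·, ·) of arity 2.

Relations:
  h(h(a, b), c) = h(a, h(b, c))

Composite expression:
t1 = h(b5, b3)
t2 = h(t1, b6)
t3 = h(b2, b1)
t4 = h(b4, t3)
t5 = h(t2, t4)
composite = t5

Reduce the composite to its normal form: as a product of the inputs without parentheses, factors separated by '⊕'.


b5 ⊕ b3 ⊕ b6 ⊕ b4 ⊕ b2 ⊕ b1

Associativity of h dissolves the nesting; only the b-input order survives.
h(b5, b3) spells out as b5 ⊕ b3
h(h(b5, b3), b6) spells out as b5 ⊕ b3 ⊕ b6
h(b2, b1) spells out as b2 ⊕ b1
h(b4, h(b2, b1)) spells out as b4 ⊕ b2 ⊕ b1
h(h(h(b5, b3), b6), h(b4, h(b2, b1))) spells out as b5 ⊕ b3 ⊕ b6 ⊕ b4 ⊕ b2 ⊕ b1


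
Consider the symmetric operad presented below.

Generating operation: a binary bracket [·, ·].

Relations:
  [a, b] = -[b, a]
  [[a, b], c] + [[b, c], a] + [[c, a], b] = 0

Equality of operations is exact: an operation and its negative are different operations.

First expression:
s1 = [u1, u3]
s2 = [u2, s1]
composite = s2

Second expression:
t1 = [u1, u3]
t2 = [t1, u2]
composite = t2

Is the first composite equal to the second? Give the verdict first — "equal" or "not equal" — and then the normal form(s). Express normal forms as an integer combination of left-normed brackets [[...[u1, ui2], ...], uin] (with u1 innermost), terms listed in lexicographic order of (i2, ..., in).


Normal form of the first expression: -[[u1, u3], u2]
Normal form of the second expression: [[u1, u3], u2]
They disagree, so not equal.

not equal; first: -[[u1, u3], u2]; second: [[u1, u3], u2]


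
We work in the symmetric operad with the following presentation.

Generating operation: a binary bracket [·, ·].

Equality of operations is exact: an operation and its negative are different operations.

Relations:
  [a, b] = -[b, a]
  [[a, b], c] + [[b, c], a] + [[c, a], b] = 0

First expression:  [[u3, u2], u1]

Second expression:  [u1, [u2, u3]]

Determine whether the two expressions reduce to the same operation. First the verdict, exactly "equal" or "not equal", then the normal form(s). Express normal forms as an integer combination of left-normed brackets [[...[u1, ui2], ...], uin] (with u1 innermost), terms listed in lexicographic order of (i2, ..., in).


The first expression, normalized: [[u1, u2], u3] - [[u1, u3], u2]
The second expression, normalized: [[u1, u2], u3] - [[u1, u3], u2]
Identical normal forms: equal.

equal; the common form is [[u1, u2], u3] - [[u1, u3], u2]


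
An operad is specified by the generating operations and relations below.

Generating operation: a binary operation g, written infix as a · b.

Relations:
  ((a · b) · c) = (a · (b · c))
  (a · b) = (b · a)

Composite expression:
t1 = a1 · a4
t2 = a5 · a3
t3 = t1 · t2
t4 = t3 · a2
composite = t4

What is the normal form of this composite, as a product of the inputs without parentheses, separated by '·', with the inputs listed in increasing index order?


a1 · a2 · a3 · a4 · a5

Any arrangement under g is one operation, so sort the a-inputs.
(a1 · a4) linearizes to a1 · a4
(a5 · a3) linearizes to a5 · a3
((a1 · a4) · (a5 · a3)) linearizes to a1 · a4 · a5 · a3
(((a1 · a4) · (a5 · a3)) · a2) linearizes to a1 · a4 · a5 · a3 · a2
sorting the factors by input index: a1 · a2 · a3 · a4 · a5


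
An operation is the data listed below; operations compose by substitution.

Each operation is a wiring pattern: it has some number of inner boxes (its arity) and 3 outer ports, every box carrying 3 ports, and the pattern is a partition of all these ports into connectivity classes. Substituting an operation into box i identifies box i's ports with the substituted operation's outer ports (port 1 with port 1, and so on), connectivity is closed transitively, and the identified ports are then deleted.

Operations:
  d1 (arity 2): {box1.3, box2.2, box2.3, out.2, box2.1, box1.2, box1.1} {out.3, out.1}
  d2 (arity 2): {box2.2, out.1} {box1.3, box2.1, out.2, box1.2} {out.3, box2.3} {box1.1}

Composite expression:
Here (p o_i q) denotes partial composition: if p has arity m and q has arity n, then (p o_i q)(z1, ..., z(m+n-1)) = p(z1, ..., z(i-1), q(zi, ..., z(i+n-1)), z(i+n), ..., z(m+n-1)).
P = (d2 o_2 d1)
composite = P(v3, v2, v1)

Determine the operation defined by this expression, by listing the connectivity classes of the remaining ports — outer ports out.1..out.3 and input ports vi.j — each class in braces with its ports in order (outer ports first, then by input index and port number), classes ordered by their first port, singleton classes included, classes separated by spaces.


After gluing at d2, chains via deleted ports link the v-ports.
stage d1: inputs (v2, v1), connectivity {out.1, out.3} {out.2, v1.1, v1.2, v1.3, v2.1, v2.2, v2.3}, out.j its boundary
stage d2: inputs (v3, v2, v1), connectivity {out.1, v1.1, v1.2, v1.3, v2.1, v2.2, v2.3} {out.2, out.3, v3.2, v3.3} {v3.1}, out.j its boundary

{out.1, v1.1, v1.2, v1.3, v2.1, v2.2, v2.3} {out.2, out.3, v3.2, v3.3} {v3.1}


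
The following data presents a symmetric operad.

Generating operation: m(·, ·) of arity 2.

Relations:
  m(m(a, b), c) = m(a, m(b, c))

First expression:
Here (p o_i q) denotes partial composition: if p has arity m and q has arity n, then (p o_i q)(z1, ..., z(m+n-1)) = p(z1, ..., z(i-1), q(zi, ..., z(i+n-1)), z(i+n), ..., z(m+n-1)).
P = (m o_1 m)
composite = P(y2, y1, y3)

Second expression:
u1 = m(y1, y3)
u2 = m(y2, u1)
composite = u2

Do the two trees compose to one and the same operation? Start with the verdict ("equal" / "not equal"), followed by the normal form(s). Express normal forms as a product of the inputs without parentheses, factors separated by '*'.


In normal form, the first expression is y2 * y1 * y3
In normal form, the second expression is y2 * y1 * y3
The normal forms match — equal.

equal — both sides give y2 * y1 * y3


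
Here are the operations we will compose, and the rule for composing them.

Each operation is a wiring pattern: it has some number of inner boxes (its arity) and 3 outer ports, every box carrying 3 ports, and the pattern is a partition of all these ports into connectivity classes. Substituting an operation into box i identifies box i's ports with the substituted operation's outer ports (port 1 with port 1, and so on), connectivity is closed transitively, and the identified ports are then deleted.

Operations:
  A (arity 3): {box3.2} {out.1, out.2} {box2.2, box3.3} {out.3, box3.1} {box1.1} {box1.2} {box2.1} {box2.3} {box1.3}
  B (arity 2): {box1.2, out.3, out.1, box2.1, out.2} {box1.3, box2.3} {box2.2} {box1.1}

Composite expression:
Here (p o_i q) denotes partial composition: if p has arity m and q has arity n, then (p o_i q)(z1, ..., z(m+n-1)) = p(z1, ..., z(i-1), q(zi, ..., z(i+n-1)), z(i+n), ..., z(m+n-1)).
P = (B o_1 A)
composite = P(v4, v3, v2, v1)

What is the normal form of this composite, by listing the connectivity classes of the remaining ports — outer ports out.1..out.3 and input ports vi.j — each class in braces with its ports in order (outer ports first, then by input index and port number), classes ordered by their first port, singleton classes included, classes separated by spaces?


Reachability decides: close wires over B-identified ports.
the subtree at A composes to {out.1, out.2} {out.3, v2.1} {v2.2} {v2.3, v3.2} {v3.1} {v3.3} {v4.1} {v4.2} {v4.3} on (v4, v3, v2); out.j = own outer ports
the subtree at B composes to {out.1, out.2, out.3, v1.1} {v1.2} {v1.3, v2.1} {v2.2} {v2.3, v3.2} {v3.1} {v3.3} {v4.1} {v4.2} {v4.3} on (v4, v3, v2, v1); out.j = own outer ports

{out.1, out.2, out.3, v1.1} {v1.2} {v1.3, v2.1} {v2.2} {v2.3, v3.2} {v3.1} {v3.3} {v4.1} {v4.2} {v4.3}


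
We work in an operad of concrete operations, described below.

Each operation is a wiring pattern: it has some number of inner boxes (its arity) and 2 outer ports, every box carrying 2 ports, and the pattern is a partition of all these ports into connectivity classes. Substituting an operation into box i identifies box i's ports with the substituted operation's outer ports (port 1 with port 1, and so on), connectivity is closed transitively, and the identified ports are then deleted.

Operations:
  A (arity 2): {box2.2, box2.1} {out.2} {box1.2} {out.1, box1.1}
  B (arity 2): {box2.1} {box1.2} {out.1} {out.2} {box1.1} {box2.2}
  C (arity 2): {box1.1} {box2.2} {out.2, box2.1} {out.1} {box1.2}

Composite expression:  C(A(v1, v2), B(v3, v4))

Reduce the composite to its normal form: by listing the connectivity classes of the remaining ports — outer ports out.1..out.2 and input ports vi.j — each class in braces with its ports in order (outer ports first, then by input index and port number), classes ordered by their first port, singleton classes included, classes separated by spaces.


{out.1} {out.2} {v1.1} {v1.2} {v2.1, v2.2} {v3.1} {v3.2} {v4.1} {v4.2}


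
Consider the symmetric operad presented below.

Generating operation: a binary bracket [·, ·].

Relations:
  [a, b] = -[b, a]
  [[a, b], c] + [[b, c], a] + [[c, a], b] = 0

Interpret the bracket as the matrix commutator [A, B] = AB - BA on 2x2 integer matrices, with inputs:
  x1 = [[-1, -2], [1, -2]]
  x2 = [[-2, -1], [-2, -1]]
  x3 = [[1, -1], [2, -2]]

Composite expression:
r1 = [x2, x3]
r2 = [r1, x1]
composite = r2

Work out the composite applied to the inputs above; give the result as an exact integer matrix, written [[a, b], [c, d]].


[x2, x3] = [[-4, 4], [-4, 4]]
[[x2, x3], x1] = [[-4, 12], [4, 4]]

[[-4, 12], [4, 4]]


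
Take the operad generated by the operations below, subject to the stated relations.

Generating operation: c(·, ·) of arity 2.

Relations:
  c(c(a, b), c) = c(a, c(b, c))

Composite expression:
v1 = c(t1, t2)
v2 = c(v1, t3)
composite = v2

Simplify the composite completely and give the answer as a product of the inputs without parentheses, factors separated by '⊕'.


t1 ⊕ t2 ⊕ t3

Every regrouping of c is equal, so read the t-inputs in written order.
c(t1, t2) linearizes to t1 ⊕ t2
c(c(t1, t2), t3) linearizes to t1 ⊕ t2 ⊕ t3


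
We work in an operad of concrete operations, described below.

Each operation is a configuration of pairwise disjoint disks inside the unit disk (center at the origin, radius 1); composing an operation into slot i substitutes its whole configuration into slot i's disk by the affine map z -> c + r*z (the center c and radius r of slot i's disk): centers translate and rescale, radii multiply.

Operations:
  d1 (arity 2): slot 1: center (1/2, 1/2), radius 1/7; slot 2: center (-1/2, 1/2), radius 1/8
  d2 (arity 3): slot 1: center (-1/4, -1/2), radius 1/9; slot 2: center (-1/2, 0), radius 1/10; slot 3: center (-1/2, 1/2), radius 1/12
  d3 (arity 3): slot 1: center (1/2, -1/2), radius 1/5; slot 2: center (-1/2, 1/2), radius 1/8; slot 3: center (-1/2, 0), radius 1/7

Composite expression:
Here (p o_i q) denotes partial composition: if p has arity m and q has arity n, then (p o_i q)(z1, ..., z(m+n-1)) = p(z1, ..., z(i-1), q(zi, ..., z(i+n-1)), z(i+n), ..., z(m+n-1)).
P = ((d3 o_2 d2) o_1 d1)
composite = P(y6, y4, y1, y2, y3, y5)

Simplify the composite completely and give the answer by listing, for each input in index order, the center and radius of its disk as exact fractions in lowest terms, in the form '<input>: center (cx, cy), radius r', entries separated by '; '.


y1: center (-17/32, 7/16), radius 1/72; y2: center (-9/16, 1/2), radius 1/80; y3: center (-9/16, 9/16), radius 1/96; y4: center (2/5, -2/5), radius 1/40; y5: center (-1/2, 0), radius 1/7; y6: center (3/5, -2/5), radius 1/35


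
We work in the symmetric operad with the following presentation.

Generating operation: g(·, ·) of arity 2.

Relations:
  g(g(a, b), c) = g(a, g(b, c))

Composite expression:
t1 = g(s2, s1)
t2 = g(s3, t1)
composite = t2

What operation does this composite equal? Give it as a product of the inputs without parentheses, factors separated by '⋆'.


s3 ⋆ s2 ⋆ s1

Associativity of g dissolves the nesting; only the s-input order survives.
g(s2, s1) linearizes to s2 ⋆ s1
g(s3, g(s2, s1)) linearizes to s3 ⋆ s2 ⋆ s1


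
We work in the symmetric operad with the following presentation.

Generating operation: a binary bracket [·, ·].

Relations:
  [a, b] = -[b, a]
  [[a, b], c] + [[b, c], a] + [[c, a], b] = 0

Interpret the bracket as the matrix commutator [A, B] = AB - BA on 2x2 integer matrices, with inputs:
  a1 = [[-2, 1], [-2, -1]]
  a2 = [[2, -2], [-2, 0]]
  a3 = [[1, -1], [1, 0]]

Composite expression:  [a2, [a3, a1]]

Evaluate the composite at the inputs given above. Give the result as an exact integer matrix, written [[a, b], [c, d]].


[[-2, 4], [-6, 2]]


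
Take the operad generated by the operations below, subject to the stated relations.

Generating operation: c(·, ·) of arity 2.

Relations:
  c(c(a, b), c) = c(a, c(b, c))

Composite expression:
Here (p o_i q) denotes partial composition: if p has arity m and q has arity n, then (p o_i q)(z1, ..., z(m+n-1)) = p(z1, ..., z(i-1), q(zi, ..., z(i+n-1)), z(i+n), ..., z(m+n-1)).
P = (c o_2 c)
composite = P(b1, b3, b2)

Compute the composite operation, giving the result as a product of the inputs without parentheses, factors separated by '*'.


Every regrouping of c is equal, so read the b-inputs in written order.
c(b3, b2) linearizes to b3 * b2
c(b1, c(b3, b2)) linearizes to b1 * b3 * b2

b1 * b3 * b2


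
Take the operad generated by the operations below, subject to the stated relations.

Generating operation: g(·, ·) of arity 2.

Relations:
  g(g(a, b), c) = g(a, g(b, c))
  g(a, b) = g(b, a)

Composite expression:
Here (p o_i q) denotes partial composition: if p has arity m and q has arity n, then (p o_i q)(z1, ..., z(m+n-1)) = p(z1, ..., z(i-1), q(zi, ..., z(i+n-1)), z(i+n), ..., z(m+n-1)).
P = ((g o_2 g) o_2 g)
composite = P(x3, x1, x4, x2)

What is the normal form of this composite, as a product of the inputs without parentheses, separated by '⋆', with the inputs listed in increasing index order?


x1 ⋆ x2 ⋆ x3 ⋆ x4

With g associative and commutative, the x-input set is all that matters.
g(x1, x4) spells out as x1 ⋆ x4
g(g(x1, x4), x2) spells out as x1 ⋆ x4 ⋆ x2
g(x3, g(g(x1, x4), x2)) spells out as x3 ⋆ x1 ⋆ x4 ⋆ x2
putting the inputs in ascending order: x1 ⋆ x2 ⋆ x3 ⋆ x4


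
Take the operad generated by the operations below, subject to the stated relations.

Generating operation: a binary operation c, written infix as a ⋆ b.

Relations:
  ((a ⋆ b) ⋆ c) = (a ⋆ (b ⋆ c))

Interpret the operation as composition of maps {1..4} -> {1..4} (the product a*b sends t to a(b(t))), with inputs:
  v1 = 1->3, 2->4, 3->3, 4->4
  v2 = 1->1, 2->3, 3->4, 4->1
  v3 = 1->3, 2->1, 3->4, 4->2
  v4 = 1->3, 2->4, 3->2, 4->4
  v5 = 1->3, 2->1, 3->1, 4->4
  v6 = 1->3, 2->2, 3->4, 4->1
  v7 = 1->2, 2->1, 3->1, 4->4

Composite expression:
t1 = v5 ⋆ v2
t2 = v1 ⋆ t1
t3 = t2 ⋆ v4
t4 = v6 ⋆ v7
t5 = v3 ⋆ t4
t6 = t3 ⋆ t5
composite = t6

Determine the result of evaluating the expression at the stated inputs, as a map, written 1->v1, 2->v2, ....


1->4, 2->3, 3->3, 4->3

(v5 ⋆ v2) = 1->3, 2->1, 3->4, 4->3
(v1 ⋆ (v5 ⋆ v2)) = 1->3, 2->3, 3->4, 4->3
((v1 ⋆ (v5 ⋆ v2)) ⋆ v4) = 1->4, 2->3, 3->3, 4->3
(v6 ⋆ v7) = 1->2, 2->3, 3->3, 4->1
(v3 ⋆ (v6 ⋆ v7)) = 1->1, 2->4, 3->4, 4->3
(((v1 ⋆ (v5 ⋆ v2)) ⋆ v4) ⋆ (v3 ⋆ (v6 ⋆ v7))) = 1->4, 2->3, 3->3, 4->3


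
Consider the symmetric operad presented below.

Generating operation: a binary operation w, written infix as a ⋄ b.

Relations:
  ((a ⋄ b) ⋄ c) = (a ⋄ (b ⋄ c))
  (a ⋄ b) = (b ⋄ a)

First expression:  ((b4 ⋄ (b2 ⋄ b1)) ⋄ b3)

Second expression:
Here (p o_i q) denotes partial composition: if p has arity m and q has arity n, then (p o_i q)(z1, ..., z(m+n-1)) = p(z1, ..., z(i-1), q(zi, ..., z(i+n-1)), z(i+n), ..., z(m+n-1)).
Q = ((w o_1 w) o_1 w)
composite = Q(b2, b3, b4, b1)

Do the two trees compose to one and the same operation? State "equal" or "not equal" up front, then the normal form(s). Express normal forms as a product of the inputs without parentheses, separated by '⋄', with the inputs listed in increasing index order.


equal — both sides give b1 ⋄ b2 ⋄ b3 ⋄ b4


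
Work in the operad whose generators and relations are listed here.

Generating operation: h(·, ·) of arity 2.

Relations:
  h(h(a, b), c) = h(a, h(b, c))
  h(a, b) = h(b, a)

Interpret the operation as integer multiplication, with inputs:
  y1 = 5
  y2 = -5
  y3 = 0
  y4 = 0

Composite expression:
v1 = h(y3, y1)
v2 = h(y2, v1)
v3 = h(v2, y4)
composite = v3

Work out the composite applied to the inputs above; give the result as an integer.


h(y3, y1) = 0
h(y2, h(y3, y1)) = 0
h(h(y2, h(y3, y1)), y4) = 0

0


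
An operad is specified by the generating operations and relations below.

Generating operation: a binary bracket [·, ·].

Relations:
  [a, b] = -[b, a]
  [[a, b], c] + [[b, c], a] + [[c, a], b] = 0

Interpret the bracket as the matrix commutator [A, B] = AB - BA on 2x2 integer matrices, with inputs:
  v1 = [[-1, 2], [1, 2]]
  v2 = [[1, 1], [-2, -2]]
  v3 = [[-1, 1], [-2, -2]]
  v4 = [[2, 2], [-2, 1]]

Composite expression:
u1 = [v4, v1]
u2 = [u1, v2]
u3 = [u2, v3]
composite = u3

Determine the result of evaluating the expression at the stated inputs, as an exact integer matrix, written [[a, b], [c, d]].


[[-15, -30], [-45, 15]]

[v4, v1] = [[6, 8], [5, -6]]
[[v4, v1], v2] = [[-21, -12], [39, 21]]
[[[v4, v1], v2], v3] = [[-15, -30], [-45, 15]]


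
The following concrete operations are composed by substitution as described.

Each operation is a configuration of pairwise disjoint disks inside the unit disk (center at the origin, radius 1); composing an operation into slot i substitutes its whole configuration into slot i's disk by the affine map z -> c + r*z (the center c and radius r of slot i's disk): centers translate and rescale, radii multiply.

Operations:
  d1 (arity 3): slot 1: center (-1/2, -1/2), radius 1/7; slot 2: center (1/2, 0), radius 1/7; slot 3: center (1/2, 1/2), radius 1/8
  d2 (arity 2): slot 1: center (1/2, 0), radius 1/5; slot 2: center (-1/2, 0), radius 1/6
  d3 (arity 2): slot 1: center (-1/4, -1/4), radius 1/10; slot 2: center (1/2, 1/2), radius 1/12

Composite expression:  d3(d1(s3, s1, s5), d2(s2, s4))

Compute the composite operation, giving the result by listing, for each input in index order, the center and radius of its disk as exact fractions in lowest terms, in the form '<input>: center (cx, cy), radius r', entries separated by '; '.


s1: center (-1/5, -1/4), radius 1/70; s2: center (13/24, 1/2), radius 1/60; s3: center (-3/10, -3/10), radius 1/70; s4: center (11/24, 1/2), radius 1/72; s5: center (-1/5, -1/5), radius 1/80

Nesting under d3 composes maps z -> c + r*z down each s-path.
for s3, the 2-step affine chain lands on center (-3/10, -3/10), radius 1/70
for s1, the 2-step affine chain lands on center (-1/5, -1/4), radius 1/70
for s5, the 2-step affine chain lands on center (-1/5, -1/5), radius 1/80
for s2, the 2-step affine chain lands on center (13/24, 1/2), radius 1/60
for s4, the 2-step affine chain lands on center (11/24, 1/2), radius 1/72


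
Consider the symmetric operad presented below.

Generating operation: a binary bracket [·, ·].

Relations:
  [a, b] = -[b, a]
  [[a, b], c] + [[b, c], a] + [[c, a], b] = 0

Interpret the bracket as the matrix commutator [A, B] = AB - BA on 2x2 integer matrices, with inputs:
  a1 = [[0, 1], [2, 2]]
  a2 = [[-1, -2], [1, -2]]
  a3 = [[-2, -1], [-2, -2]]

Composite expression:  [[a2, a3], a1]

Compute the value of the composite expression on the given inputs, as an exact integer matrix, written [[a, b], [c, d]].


[a2, a3] = [[5, -1], [2, -5]]
[[a2, a3], a1] = [[-4, 8], [-24, 4]]

[[-4, 8], [-24, 4]]


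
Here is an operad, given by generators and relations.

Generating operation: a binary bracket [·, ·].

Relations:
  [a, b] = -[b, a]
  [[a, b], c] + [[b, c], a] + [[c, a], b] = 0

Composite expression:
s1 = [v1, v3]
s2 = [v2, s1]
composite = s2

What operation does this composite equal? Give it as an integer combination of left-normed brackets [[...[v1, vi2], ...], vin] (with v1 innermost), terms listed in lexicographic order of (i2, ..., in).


Antisymmetry and Jacobi reduce to v1-anchored left-normed brackets.
Composite bracket: [v2, [v1, v3]]
Applying ab - ba throughout gives 4 signed words (2^2 = 4).
Only words starting with v1 matter:
  the word v1v3v2 carries sign -1 and contributes -[[v1, v3], v2]

-[[v1, v3], v2]
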